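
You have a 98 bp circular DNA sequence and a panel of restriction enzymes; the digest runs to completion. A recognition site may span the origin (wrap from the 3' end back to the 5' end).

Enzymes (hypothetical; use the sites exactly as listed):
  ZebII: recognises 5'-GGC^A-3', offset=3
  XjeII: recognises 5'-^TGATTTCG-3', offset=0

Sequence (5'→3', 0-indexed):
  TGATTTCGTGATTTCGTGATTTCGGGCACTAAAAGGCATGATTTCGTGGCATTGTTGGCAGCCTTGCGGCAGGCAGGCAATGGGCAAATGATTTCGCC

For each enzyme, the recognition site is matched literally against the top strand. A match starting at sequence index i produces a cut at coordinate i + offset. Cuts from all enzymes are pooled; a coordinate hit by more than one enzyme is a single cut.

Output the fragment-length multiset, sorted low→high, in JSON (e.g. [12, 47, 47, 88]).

Scan for sites:
  ZebII GGCA/3: at [24, 34, 47, 56, 67, 71, 75, 82] ⇒ [27, 37, 50, 59, 70, 74, 78, 85]
  XjeII TGATTTCG/0: at [0, 8, 16, 38, 88] ⇒ [0, 8, 16, 38, 88]

All cut coordinates (distinct, sorted): [0, 8, 16, 27, 37, 38, 50, 59, 70, 74, 78, 85, 88]

Fragments:
  0→8: 8 bp
  8→16: 8 bp
  16→27: 11 bp
  27→37: 10 bp
  37→38: 1 bp
  38→50: 12 bp
  50→59: 9 bp
  59→70: 11 bp
  70→74: 4 bp
  74→78: 4 bp
  78→85: 7 bp
  85→88: 3 bp
  88→0 (wrap): 98-88+0 = 10 bp

[1,3,4,4,7,8,8,9,10,10,11,11,12]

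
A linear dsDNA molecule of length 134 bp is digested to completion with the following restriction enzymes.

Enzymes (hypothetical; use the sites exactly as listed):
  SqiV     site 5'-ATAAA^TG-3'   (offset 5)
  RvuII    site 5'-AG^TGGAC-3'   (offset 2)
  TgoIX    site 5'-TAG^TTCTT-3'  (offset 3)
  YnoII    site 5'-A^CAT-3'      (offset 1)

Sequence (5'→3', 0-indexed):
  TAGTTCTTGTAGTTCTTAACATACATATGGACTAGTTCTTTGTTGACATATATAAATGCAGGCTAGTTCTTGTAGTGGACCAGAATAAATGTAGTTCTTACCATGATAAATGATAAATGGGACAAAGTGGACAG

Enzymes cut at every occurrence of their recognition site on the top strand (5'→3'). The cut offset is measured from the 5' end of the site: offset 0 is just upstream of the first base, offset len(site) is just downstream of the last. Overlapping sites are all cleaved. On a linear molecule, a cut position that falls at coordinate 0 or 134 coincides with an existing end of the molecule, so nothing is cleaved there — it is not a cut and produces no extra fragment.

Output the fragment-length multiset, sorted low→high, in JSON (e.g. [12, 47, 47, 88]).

Scan for sites:
  SqiV ATAAATG/5: at [51, 84, 105, 112] ⇒ [56, 89, 110, 117]
  RvuII AGTGGAC/2: at [73, 125] ⇒ [75, 127]
  TgoIX TAGTTCTT/3: at [0, 9, 32, 63, 91] ⇒ [3, 12, 35, 66, 94]
  YnoII ACAT/1: at [18, 22, 45] ⇒ [19, 23, 46]

Pooled cuts: [3, 12, 19, 23, 35, 46, 56, 66, 75, 89, 94, 110, 117, 127]

Fragments:
  [0,3): 3 bp
  [3,12): 9 bp
  [12,19): 7 bp
  [19,23): 4 bp
  [23,35): 12 bp
  [35,46): 11 bp
  [46,56): 10 bp
  [56,66): 10 bp
  [66,75): 9 bp
  [75,89): 14 bp
  [89,94): 5 bp
  [94,110): 16 bp
  [110,117): 7 bp
  [117,127): 10 bp
  [127,134): 7 bp

[3,4,5,7,7,7,9,9,10,10,10,11,12,14,16]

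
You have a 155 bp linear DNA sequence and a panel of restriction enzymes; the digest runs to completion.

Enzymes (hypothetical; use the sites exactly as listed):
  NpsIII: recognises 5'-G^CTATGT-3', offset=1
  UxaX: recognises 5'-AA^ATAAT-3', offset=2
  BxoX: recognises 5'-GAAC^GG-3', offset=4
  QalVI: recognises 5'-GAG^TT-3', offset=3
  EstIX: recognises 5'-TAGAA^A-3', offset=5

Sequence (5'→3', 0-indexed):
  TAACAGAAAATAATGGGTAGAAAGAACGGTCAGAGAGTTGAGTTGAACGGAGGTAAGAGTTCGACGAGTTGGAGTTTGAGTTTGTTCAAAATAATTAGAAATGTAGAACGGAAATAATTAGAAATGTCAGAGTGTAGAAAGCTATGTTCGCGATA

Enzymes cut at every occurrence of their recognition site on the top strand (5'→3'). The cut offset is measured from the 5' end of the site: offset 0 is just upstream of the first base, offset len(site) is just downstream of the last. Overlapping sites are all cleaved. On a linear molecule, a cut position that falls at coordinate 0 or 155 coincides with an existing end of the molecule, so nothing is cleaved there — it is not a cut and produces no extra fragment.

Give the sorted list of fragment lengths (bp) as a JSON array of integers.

[2,4,5,5,6,6,6,9,9,9,10,10,10,10,11,13,14,16]

Scan for sites:
  NpsIII (GCTATGT, off=1): starts [140] → cuts [141]
  UxaX (AAATAAT, off=2): starts [7, 88, 111] → cuts [9, 90, 113]
  BxoX (GAACGG, off=4): starts [23, 44, 105] → cuts [27, 48, 109]
  QalVI (GAGTT, off=3): starts [34, 39, 56, 65, 71, 77] → cuts [37, 42, 59, 68, 74, 80]
  EstIX (TAGAAA, off=5): starts [17, 95, 118, 134] → cuts [22, 100, 123, 139]

All cut coordinates (distinct, sorted): [9, 22, 27, 37, 42, 48, 59, 68, 74, 80, 90, 100, 109, 113, 123, 139, 141]

Fragment lengths:
  [0,9): 9 bp
  [9,22): 13 bp
  [22,27): 5 bp
  [27,37): 10 bp
  [37,42): 5 bp
  [42,48): 6 bp
  [48,59): 11 bp
  [59,68): 9 bp
  [68,74): 6 bp
  [74,80): 6 bp
  [80,90): 10 bp
  [90,100): 10 bp
  [100,109): 9 bp
  [109,113): 4 bp
  [113,123): 10 bp
  [123,139): 16 bp
  [139,141): 2 bp
  [141,155): 14 bp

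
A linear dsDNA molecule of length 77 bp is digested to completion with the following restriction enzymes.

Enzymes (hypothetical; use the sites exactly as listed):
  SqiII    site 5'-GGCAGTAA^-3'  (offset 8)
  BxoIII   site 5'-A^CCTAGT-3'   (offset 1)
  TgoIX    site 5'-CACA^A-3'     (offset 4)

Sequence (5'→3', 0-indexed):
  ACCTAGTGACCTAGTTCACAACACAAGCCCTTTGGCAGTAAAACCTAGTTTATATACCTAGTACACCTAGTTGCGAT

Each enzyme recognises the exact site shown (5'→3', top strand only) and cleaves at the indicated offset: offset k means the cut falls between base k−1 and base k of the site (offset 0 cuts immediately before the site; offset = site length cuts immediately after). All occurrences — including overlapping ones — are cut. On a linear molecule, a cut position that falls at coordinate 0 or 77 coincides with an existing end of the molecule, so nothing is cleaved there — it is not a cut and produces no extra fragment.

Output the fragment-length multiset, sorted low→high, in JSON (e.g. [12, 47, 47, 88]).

[1,2,5,8,9,11,12,13,16]

Scan for sites:
  SqiII GGCAGTAA/8: at [33] ⇒ [41]
  BxoIII ACCTAGT/1: at [0, 8, 42, 55, 64] ⇒ [1, 9, 43, 56, 65]
  TgoIX CACAA/4: at [16, 21] ⇒ [20, 25]

Pooled cuts: [1, 9, 20, 25, 41, 43, 56, 65]

Fragments:
  [0,1): 1 bp
  [1,9): 8 bp
  [9,20): 11 bp
  [20,25): 5 bp
  [25,41): 16 bp
  [41,43): 2 bp
  [43,56): 13 bp
  [56,65): 9 bp
  [65,77): 12 bp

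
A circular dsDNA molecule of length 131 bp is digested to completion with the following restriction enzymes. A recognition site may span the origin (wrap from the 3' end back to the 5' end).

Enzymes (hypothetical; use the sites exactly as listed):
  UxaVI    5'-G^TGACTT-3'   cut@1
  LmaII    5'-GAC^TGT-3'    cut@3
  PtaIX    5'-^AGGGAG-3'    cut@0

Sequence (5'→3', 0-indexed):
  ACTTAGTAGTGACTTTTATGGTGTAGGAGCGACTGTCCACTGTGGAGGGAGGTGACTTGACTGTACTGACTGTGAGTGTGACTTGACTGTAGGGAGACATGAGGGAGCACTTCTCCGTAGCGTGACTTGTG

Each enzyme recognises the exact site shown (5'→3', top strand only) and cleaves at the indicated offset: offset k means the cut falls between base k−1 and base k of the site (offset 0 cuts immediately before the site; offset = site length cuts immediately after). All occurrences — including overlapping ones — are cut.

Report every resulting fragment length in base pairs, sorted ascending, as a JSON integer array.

Scan for sites:
  UxaVI GTGACTT/1: at [8, 51, 77, 121, 128] ⇒ [9, 52, 78, 122, 129]
  LmaII GACTGT/3: at [30, 58, 67, 84] ⇒ [33, 61, 70, 87]
  PtaIX AGGGAG/0: at [45, 90, 101] ⇒ [45, 90, 101]

All cut coordinates (distinct, sorted): [9, 33, 45, 52, 61, 70, 78, 87, 90, 101, 122, 129]

Fragment lengths:
  9→33: 24 bp
  33→45: 12 bp
  45→52: 7 bp
  52→61: 9 bp
  61→70: 9 bp
  70→78: 8 bp
  78→87: 9 bp
  87→90: 3 bp
  90→101: 11 bp
  101→122: 21 bp
  122→129: 7 bp
  129→9 (wrap): 131-129+9 = 11 bp

[3,7,7,8,9,9,9,11,11,12,21,24]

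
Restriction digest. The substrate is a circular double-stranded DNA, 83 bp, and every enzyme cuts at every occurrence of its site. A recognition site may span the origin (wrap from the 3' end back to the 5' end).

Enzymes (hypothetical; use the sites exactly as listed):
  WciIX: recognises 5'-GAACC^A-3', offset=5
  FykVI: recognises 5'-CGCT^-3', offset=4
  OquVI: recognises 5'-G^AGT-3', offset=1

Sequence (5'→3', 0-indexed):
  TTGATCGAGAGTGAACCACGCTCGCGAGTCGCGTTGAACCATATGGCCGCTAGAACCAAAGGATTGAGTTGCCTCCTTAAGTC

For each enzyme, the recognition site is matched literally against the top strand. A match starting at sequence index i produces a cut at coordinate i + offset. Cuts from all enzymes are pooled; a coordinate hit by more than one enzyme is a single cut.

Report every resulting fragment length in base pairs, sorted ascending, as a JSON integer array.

Scan for sites:
  WciIX (GAACCA, off=5): starts [12, 35, 52] → cuts [17, 40, 57]
  FykVI (CGCT, off=4): starts [18, 47] → cuts [22, 51]
  OquVI (GAGT, off=1): starts [8, 25, 65] → cuts [9, 26, 66]

Pooled cuts: [9, 17, 22, 26, 40, 51, 57, 66]

Fragment lengths:
  9→17: 8 bp
  17→22: 5 bp
  22→26: 4 bp
  26→40: 14 bp
  40→51: 11 bp
  51→57: 6 bp
  57→66: 9 bp
  66→9 (wrap): 83-66+9 = 26 bp

[4,5,6,8,9,11,14,26]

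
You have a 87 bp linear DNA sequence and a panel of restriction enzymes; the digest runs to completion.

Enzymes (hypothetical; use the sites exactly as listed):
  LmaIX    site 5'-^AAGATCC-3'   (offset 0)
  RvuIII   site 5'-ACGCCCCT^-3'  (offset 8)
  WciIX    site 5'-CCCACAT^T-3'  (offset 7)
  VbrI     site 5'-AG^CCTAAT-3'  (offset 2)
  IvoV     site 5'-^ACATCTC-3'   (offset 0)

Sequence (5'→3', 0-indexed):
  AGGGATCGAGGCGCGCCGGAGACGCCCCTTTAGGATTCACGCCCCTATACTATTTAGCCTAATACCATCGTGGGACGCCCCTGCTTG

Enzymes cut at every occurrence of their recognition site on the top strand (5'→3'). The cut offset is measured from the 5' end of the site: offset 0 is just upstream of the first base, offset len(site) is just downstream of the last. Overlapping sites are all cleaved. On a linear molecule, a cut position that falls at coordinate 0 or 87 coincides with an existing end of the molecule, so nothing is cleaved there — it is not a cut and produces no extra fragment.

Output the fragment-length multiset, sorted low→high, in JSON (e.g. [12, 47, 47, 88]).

[5,11,17,25,29]

Site scan:
  LmaIX (AAGATCC, off=0): no sites
  RvuIII ACGCCCCT/8: at [21, 38, 74] ⇒ [29, 46, 82]
  WciIX (CCCACATT, off=7): no sites
  VbrI AGCCTAAT/2: at [55] ⇒ [57]
  IvoV (ACATCTC, off=0): no sites

All cut coordinates (distinct, sorted): [29, 46, 57, 82]

Fragments:
  [0,29): 29 bp
  [29,46): 17 bp
  [46,57): 11 bp
  [57,82): 25 bp
  [82,87): 5 bp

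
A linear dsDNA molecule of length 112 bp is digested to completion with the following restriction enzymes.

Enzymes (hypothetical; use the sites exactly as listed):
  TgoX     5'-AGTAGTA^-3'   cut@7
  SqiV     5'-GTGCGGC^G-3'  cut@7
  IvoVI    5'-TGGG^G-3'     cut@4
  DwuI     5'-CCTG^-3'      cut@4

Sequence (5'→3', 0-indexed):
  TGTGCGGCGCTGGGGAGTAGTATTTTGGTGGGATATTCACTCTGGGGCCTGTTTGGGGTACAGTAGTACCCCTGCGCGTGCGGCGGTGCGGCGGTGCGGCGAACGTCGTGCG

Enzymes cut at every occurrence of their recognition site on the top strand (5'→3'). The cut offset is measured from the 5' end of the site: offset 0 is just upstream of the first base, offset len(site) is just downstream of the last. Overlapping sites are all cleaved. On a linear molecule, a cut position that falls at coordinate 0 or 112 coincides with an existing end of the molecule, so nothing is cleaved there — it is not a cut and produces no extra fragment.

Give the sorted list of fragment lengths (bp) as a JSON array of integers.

Per-enzyme occurrences:
  TgoX (AGTAGTA, off=7): starts [15, 61] → cuts [22, 68]
  SqiV (GTGCGGCG, off=7): starts [1, 77, 85, 93] → cuts [8, 84, 92, 100]
  IvoVI (TGGGG, off=4): starts [10, 42, 53] → cuts [14, 46, 57]
  DwuI (CCTG, off=4): starts [47, 70] → cuts [51, 74]

Pooled cuts: [8, 14, 22, 46, 51, 57, 68, 74, 84, 92, 100]

Fragments:
  [0,8): 8 bp
  [8,14): 6 bp
  [14,22): 8 bp
  [22,46): 24 bp
  [46,51): 5 bp
  [51,57): 6 bp
  [57,68): 11 bp
  [68,74): 6 bp
  [74,84): 10 bp
  [84,92): 8 bp
  [92,100): 8 bp
  [100,112): 12 bp

[5,6,6,6,8,8,8,8,10,11,12,24]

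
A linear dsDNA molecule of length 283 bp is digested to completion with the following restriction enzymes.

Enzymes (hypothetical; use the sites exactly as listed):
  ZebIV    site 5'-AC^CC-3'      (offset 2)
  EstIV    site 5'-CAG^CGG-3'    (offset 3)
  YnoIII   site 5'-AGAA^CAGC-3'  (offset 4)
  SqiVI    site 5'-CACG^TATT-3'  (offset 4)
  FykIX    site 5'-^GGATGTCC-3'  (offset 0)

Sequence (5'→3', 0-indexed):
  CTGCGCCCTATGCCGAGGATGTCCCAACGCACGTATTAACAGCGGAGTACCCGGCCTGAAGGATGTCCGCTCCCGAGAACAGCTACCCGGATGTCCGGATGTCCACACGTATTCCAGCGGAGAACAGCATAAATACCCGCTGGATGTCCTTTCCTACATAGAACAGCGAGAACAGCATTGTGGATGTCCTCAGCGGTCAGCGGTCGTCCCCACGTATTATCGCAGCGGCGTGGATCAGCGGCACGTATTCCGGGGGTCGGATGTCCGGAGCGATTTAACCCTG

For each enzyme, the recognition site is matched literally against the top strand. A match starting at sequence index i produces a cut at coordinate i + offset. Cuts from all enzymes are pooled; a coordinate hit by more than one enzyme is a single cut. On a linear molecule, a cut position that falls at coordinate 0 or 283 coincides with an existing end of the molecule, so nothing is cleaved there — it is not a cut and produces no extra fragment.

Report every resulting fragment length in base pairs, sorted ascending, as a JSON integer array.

[2,4,5,7,7,7,7,8,8,8,9,9,9,10,11,12,12,13,13,13,14,16,17,19,21,22]

Per-enzyme occurrences:
  ZebIV (ACCC, off=2): starts [48, 84, 134, 277] → cuts [50, 86, 136, 279]
  EstIV (CAGCGG, off=3): starts [39, 114, 190, 197, 222, 235] → cuts [42, 117, 193, 200, 225, 238]
  YnoIII (AGAACAGC, off=4): starts [75, 120, 159, 168] → cuts [79, 124, 163, 172]
  SqiVI (CACGTATT, off=4): starts [29, 105, 210, 241] → cuts [33, 109, 214, 245]
  FykIX (GGATGTCC, off=0): starts [16, 60, 88, 96, 141, 181, 258] → cuts [16, 60, 88, 96, 141, 181, 258]

Pooled cuts: [16, 33, 42, 50, 60, 79, 86, 88, 96, 109, 117, 124, 136, 141, 163, 172, 181, 193, 200, 214, 225, 238, 245, 258, 279]

Fragment lengths:
  [0,16): 16 bp
  [16,33): 17 bp
  [33,42): 9 bp
  [42,50): 8 bp
  [50,60): 10 bp
  [60,79): 19 bp
  [79,86): 7 bp
  [86,88): 2 bp
  [88,96): 8 bp
  [96,109): 13 bp
  [109,117): 8 bp
  [117,124): 7 bp
  [124,136): 12 bp
  [136,141): 5 bp
  [141,163): 22 bp
  [163,172): 9 bp
  [172,181): 9 bp
  [181,193): 12 bp
  [193,200): 7 bp
  [200,214): 14 bp
  [214,225): 11 bp
  [225,238): 13 bp
  [238,245): 7 bp
  [245,258): 13 bp
  [258,279): 21 bp
  [279,283): 4 bp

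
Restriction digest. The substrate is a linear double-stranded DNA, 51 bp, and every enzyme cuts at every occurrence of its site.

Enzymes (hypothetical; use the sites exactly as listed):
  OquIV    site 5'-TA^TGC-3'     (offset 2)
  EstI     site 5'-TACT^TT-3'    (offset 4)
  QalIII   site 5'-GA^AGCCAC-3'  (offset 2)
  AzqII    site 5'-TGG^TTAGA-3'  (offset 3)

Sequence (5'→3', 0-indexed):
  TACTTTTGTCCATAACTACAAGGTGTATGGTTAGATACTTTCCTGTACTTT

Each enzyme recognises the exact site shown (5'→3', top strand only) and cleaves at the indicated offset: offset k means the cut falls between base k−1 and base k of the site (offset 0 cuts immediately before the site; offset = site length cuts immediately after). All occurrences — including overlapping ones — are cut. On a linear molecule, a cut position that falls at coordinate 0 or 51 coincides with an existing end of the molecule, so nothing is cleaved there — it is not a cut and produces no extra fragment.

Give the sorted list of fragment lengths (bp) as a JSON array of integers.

Site scan:
  OquIV (TATGC, off=2): no sites
  EstI (TACTTT, off=4): starts [0, 35, 45] → cuts [4, 39, 49]
  QalIII (GAAGCCAC, off=2): no sites
  AzqII (TGGTTAGA, off=3): starts [27] → cuts [30]

Pooled cuts: [4, 30, 39, 49]

Fragments:
  [0,4): 4 bp
  [4,30): 26 bp
  [30,39): 9 bp
  [39,49): 10 bp
  [49,51): 2 bp

[2,4,9,10,26]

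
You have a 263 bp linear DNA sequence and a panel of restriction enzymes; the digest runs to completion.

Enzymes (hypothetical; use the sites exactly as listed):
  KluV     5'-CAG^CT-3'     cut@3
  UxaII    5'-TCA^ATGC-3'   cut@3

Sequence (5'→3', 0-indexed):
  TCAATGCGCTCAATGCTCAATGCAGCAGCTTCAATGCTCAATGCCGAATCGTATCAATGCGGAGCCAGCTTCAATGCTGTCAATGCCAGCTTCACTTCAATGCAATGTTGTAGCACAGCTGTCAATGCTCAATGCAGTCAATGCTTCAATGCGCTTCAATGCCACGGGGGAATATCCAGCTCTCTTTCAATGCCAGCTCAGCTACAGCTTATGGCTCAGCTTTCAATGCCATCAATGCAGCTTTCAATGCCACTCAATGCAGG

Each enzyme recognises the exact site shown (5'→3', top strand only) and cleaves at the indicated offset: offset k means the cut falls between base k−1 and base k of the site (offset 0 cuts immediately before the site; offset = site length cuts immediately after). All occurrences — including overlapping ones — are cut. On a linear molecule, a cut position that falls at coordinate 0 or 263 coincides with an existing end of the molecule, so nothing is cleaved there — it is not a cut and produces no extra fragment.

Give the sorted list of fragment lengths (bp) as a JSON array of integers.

Per-enzyme occurrences:
  KluV (CAGCT, off=3): starts [25, 65, 86, 115, 176, 193, 198, 204, 216, 237] → cuts [28, 68, 89, 118, 179, 196, 201, 207, 219, 240]
  UxaII (TCAATGC, off=3): starts [0, 9, 16, 30, 37, 53, 70, 79, 96, 121, 128, 137, 145, 155, 186, 222, 231, 243, 253] → cuts [3, 12, 19, 33, 40, 56, 73, 82, 99, 124, 131, 140, 148, 158, 189, 225, 234, 246, 256]

Pooled cuts: [3, 12, 19, 28, 33, 40, 56, 68, 73, 82, 89, 99, 118, 124, 131, 140, 148, 158, 179, 189, 196, 201, 207, 219, 225, 234, 240, 246, 256]

Fragment lengths:
  [0,3): 3 bp
  [3,12): 9 bp
  [12,19): 7 bp
  [19,28): 9 bp
  [28,33): 5 bp
  [33,40): 7 bp
  [40,56): 16 bp
  [56,68): 12 bp
  [68,73): 5 bp
  [73,82): 9 bp
  [82,89): 7 bp
  [89,99): 10 bp
  [99,118): 19 bp
  [118,124): 6 bp
  [124,131): 7 bp
  [131,140): 9 bp
  [140,148): 8 bp
  [148,158): 10 bp
  [158,179): 21 bp
  [179,189): 10 bp
  [189,196): 7 bp
  [196,201): 5 bp
  [201,207): 6 bp
  [207,219): 12 bp
  [219,225): 6 bp
  [225,234): 9 bp
  [234,240): 6 bp
  [240,246): 6 bp
  [246,256): 10 bp
  [256,263): 7 bp

[3,5,5,5,6,6,6,6,6,7,7,7,7,7,7,8,9,9,9,9,9,10,10,10,10,12,12,16,19,21]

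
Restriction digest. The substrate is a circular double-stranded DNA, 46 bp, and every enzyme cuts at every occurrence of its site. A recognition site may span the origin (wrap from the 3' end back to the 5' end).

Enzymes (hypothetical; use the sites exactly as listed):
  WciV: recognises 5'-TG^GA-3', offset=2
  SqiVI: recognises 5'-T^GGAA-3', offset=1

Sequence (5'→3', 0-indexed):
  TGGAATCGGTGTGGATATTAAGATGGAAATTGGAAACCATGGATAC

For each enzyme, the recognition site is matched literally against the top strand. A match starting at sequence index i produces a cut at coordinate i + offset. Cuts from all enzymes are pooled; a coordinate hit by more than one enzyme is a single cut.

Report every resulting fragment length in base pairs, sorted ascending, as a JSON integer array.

[1,1,1,6,6,9,11,11]

Site scan:
  WciV (TGGA, off=2): starts [0, 11, 23, 30, 39] → cuts [2, 13, 25, 32, 41]
  SqiVI (TGGAA, off=1): starts [0, 23, 30] → cuts [1, 24, 31]

Pooled cuts: [1, 2, 13, 24, 25, 31, 32, 41]

Fragment lengths:
  1→2: 1 bp
  2→13: 11 bp
  13→24: 11 bp
  24→25: 1 bp
  25→31: 6 bp
  31→32: 1 bp
  32→41: 9 bp
  41→1 (wrap): 46-41+1 = 6 bp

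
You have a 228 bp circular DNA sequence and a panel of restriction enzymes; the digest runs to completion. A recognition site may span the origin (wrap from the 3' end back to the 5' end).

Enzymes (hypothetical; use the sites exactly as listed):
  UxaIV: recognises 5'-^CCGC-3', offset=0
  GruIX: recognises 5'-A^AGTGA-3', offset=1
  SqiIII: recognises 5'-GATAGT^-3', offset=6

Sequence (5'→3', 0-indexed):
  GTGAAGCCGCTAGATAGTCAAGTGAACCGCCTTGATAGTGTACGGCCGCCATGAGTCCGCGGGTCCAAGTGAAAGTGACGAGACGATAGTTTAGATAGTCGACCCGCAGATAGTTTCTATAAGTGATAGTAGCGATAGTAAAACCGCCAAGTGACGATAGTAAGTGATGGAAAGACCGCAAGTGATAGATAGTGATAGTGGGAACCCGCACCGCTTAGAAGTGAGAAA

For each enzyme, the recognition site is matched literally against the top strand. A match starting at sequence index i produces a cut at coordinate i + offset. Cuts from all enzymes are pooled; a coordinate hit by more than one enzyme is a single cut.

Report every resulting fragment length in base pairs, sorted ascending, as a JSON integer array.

[1,2,4,4,5,5,6,6,6,6,6,6,7,7,8,9,9,9,9,11,11,11,12,12,13,13,13,17]

Per-enzyme occurrences:
  UxaIV (CCGC, off=0): starts [6, 26, 45, 56, 103, 143, 175, 205, 210] → cuts [6, 26, 45, 56, 103, 143, 175, 205, 210]
  GruIX (AAGTGA, off=1): starts [19, 66, 72, 120, 148, 161, 179, 218, 226] → cuts [20, 67, 73, 121, 149, 162, 180, 219, 227]
  SqiIII (GATAGT, off=6): starts [12, 33, 84, 93, 108, 124, 133, 155, 187, 193] → cuts [18, 39, 90, 99, 114, 130, 139, 161, 193, 199]

Pooled cuts: [6, 18, 20, 26, 39, 45, 56, 67, 73, 90, 99, 103, 114, 121, 130, 139, 143, 149, 161, 162, 175, 180, 193, 199, 205, 210, 219, 227]

Fragments:
  6→18: 12 bp
  18→20: 2 bp
  20→26: 6 bp
  26→39: 13 bp
  39→45: 6 bp
  45→56: 11 bp
  56→67: 11 bp
  67→73: 6 bp
  73→90: 17 bp
  90→99: 9 bp
  99→103: 4 bp
  103→114: 11 bp
  114→121: 7 bp
  121→130: 9 bp
  130→139: 9 bp
  139→143: 4 bp
  143→149: 6 bp
  149→161: 12 bp
  161→162: 1 bp
  162→175: 13 bp
  175→180: 5 bp
  180→193: 13 bp
  193→199: 6 bp
  199→205: 6 bp
  205→210: 5 bp
  210→219: 9 bp
  219→227: 8 bp
  227→6 (wrap): 228-227+6 = 7 bp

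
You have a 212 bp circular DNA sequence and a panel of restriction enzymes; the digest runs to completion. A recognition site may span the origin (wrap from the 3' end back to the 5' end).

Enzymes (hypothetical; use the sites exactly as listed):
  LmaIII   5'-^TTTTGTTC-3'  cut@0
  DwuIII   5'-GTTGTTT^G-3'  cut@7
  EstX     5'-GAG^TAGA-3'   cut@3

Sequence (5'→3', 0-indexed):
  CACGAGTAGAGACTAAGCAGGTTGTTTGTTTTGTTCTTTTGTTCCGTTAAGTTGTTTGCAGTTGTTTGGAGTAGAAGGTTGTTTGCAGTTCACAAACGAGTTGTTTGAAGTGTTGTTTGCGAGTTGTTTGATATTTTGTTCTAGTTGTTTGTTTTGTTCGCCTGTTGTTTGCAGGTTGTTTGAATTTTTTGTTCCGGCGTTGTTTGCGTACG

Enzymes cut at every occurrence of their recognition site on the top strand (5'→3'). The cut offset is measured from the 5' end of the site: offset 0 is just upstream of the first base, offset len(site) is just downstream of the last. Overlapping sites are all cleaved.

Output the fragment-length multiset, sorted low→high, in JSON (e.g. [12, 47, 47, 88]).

Per-enzyme occurrences:
  LmaIII TTTTGTTC/0: at [28, 36, 133, 151, 186] ⇒ [28, 36, 133, 151, 186]
  DwuIII GTTGTTTG/7: at [20, 50, 60, 77, 99, 111, 122, 143, 163, 174, 198] ⇒ [27, 57, 67, 84, 106, 118, 129, 150, 170, 181, 205]
  EstX GAGTAGA/3: at [3, 68] ⇒ [6, 71]

All cut coordinates (distinct, sorted): [6, 27, 28, 36, 57, 67, 71, 84, 106, 118, 129, 133, 150, 151, 170, 181, 186, 205]

Fragments:
  6→27: 21 bp
  27→28: 1 bp
  28→36: 8 bp
  36→57: 21 bp
  57→67: 10 bp
  67→71: 4 bp
  71→84: 13 bp
  84→106: 22 bp
  106→118: 12 bp
  118→129: 11 bp
  129→133: 4 bp
  133→150: 17 bp
  150→151: 1 bp
  151→170: 19 bp
  170→181: 11 bp
  181→186: 5 bp
  186→205: 19 bp
  205→6 (wrap): 212-205+6 = 13 bp

[1,1,4,4,5,8,10,11,11,12,13,13,17,19,19,21,21,22]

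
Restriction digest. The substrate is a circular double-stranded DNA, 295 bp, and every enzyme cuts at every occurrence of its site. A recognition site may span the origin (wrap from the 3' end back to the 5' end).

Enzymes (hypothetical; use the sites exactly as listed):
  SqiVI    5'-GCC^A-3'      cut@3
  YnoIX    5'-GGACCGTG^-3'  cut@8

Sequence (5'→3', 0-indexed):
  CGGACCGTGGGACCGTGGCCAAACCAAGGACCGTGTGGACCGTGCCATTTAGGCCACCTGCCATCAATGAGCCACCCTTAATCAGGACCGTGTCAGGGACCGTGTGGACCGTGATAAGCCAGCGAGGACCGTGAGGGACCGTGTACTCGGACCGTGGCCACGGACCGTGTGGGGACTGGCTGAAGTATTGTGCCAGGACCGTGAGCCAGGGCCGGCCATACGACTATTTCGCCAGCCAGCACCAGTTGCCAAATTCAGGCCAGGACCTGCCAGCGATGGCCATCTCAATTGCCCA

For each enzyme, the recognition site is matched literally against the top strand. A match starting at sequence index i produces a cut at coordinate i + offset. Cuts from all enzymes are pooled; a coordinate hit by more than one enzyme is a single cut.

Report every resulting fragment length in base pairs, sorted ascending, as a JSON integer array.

Site scan:
  SqiVI GCCA/3: at [17, 43, 52, 59, 70, 117, 156, 191, 204, 214, 230, 234, 247, 258, 268, 278] ⇒ [20, 46, 55, 62, 73, 120, 159, 194, 207, 217, 233, 237, 250, 261, 271, 281]
  YnoIX GGACCGTG/8: at [1, 9, 27, 36, 84, 96, 105, 125, 135, 148, 161, 195] ⇒ [9, 17, 35, 44, 92, 104, 113, 133, 143, 156, 169, 203]

Pooled cuts: [9, 17, 20, 35, 44, 46, 55, 62, 73, 92, 104, 113, 120, 133, 143, 156, 159, 169, 194, 203, 207, 217, 233, 237, 250, 261, 271, 281]

Fragment lengths:
  9→17: 8 bp
  17→20: 3 bp
  20→35: 15 bp
  35→44: 9 bp
  44→46: 2 bp
  46→55: 9 bp
  55→62: 7 bp
  62→73: 11 bp
  73→92: 19 bp
  92→104: 12 bp
  104→113: 9 bp
  113→120: 7 bp
  120→133: 13 bp
  133→143: 10 bp
  143→156: 13 bp
  156→159: 3 bp
  159→169: 10 bp
  169→194: 25 bp
  194→203: 9 bp
  203→207: 4 bp
  207→217: 10 bp
  217→233: 16 bp
  233→237: 4 bp
  237→250: 13 bp
  250→261: 11 bp
  261→271: 10 bp
  271→281: 10 bp
  281→9 (wrap): 295-281+9 = 23 bp

[2,3,3,4,4,7,7,8,9,9,9,9,10,10,10,10,10,11,11,12,13,13,13,15,16,19,23,25]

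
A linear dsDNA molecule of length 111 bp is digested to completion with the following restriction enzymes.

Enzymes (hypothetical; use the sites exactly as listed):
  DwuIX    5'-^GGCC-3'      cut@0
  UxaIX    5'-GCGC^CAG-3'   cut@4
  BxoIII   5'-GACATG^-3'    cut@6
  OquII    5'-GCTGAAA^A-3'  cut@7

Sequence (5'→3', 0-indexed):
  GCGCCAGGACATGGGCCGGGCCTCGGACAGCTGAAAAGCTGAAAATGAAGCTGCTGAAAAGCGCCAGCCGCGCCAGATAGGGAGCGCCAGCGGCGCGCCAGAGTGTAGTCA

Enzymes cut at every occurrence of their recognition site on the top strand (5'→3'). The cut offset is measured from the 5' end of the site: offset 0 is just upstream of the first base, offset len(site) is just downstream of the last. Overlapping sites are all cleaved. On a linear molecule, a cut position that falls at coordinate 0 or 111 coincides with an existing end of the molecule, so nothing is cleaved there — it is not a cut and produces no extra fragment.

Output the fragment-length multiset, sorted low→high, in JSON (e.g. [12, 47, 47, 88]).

Per-enzyme occurrences:
  DwuIX (GGCC, off=0): starts [13, 18] → cuts [13, 18]
  UxaIX (GCGCCAG, off=4): starts [0, 60, 69, 83, 94] → cuts [4, 64, 73, 87, 98]
  BxoIII (GACATG, off=6): starts [7] → cuts [13]
  OquII (GCTGAAAA, off=7): starts [29, 37, 52] → cuts [36, 44, 59]

Pooled cuts: [4, 13, 18, 36, 44, 59, 64, 73, 87, 98]

Fragments:
  [0,4): 4 bp
  [4,13): 9 bp
  [13,18): 5 bp
  [18,36): 18 bp
  [36,44): 8 bp
  [44,59): 15 bp
  [59,64): 5 bp
  [64,73): 9 bp
  [73,87): 14 bp
  [87,98): 11 bp
  [98,111): 13 bp

[4,5,5,8,9,9,11,13,14,15,18]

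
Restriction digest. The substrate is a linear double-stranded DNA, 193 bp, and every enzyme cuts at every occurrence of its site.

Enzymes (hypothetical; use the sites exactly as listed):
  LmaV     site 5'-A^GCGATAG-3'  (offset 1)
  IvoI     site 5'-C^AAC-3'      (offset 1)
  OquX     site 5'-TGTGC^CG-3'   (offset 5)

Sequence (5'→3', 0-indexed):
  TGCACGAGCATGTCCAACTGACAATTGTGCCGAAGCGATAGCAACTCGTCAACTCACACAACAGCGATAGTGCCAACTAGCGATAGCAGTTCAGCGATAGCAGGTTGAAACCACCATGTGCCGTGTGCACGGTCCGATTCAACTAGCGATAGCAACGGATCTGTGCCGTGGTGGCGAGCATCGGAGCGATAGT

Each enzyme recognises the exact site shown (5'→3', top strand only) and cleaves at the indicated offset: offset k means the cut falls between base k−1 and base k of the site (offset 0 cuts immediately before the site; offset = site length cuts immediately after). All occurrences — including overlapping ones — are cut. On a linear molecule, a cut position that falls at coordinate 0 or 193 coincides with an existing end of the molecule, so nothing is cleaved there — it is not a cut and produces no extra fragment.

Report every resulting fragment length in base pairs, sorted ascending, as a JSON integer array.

[4,4,5,5,8,8,8,8,9,11,13,14,15,15,19,19,28]

Per-enzyme occurrences:
  LmaV AGCGATAG/1: at [33, 62, 78, 92, 144, 184] ⇒ [34, 63, 79, 93, 145, 185]
  IvoI CAAC/1: at [14, 41, 49, 58, 73, 139, 152] ⇒ [15, 42, 50, 59, 74, 140, 153]
  OquX TGTGCCG/5: at [25, 116, 161] ⇒ [30, 121, 166]

All cut coordinates (distinct, sorted): [15, 30, 34, 42, 50, 59, 63, 74, 79, 93, 121, 140, 145, 153, 166, 185]

Fragments:
  [0,15): 15 bp
  [15,30): 15 bp
  [30,34): 4 bp
  [34,42): 8 bp
  [42,50): 8 bp
  [50,59): 9 bp
  [59,63): 4 bp
  [63,74): 11 bp
  [74,79): 5 bp
  [79,93): 14 bp
  [93,121): 28 bp
  [121,140): 19 bp
  [140,145): 5 bp
  [145,153): 8 bp
  [153,166): 13 bp
  [166,185): 19 bp
  [185,193): 8 bp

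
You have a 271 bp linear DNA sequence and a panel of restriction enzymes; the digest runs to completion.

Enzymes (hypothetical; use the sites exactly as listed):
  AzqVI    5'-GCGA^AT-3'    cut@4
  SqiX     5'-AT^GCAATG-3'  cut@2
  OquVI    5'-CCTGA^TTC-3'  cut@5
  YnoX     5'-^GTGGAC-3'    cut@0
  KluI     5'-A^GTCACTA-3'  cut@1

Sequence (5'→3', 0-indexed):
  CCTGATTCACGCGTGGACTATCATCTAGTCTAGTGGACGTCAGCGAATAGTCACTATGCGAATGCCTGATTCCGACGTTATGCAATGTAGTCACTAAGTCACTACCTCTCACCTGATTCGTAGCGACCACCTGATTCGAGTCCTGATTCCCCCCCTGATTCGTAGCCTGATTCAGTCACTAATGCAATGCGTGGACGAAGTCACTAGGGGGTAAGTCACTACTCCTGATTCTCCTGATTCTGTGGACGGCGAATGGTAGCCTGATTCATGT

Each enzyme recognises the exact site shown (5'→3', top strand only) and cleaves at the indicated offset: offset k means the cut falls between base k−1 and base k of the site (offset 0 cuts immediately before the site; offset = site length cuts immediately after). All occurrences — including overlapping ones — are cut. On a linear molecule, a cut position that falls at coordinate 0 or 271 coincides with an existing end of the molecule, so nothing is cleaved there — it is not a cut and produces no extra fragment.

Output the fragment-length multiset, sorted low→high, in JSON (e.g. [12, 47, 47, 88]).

[3,4,4,5,7,7,7,8,8,8,9,9,9,11,12,12,12,12,12,12,14,14,15,18,19,20]

Scan for sites:
  AzqVI GCGAAT/4: at [42, 57, 248] ⇒ [46, 61, 252]
  SqiX ATGCAATG/2: at [79, 181] ⇒ [81, 183]
  OquVI CCTGATTC/5: at [0, 64, 111, 129, 141, 153, 165, 223, 232, 259] ⇒ [5, 69, 116, 134, 146, 158, 170, 228, 237, 264]
  YnoX GTGGAC/0: at [12, 32, 190, 241] ⇒ [12, 32, 190, 241]
  KluI AGTCACTA/1: at [48, 88, 96, 173, 198, 213] ⇒ [49, 89, 97, 174, 199, 214]

Pooled cuts: [5, 12, 32, 46, 49, 61, 69, 81, 89, 97, 116, 134, 146, 158, 170, 174, 183, 190, 199, 214, 228, 237, 241, 252, 264]

Fragments:
  [0,5): 5 bp
  [5,12): 7 bp
  [12,32): 20 bp
  [32,46): 14 bp
  [46,49): 3 bp
  [49,61): 12 bp
  [61,69): 8 bp
  [69,81): 12 bp
  [81,89): 8 bp
  [89,97): 8 bp
  [97,116): 19 bp
  [116,134): 18 bp
  [134,146): 12 bp
  [146,158): 12 bp
  [158,170): 12 bp
  [170,174): 4 bp
  [174,183): 9 bp
  [183,190): 7 bp
  [190,199): 9 bp
  [199,214): 15 bp
  [214,228): 14 bp
  [228,237): 9 bp
  [237,241): 4 bp
  [241,252): 11 bp
  [252,264): 12 bp
  [264,271): 7 bp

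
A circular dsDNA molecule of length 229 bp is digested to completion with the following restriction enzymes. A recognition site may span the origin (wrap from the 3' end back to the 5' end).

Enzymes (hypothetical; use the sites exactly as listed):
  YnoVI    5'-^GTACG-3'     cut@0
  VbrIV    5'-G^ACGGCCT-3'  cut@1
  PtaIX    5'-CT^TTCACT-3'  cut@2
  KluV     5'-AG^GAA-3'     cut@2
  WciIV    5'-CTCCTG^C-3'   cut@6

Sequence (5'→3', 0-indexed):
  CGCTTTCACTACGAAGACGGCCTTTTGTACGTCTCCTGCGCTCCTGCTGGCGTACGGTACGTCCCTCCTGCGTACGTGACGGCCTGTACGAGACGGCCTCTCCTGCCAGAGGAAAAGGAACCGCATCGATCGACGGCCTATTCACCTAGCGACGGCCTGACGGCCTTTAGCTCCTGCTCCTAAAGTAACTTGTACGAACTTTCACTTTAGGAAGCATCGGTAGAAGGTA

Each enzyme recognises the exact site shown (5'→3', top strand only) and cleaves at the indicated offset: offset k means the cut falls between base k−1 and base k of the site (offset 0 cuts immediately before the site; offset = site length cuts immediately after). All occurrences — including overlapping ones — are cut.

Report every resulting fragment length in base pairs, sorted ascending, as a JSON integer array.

[1,5,5,6,6,7,7,7,7,8,8,9,10,10,12,12,13,14,15,15,16,17,19]

Per-enzyme occurrences:
  YnoVI GTACG/0: at [26, 51, 56, 71, 85, 191, 226] ⇒ [26, 51, 56, 71, 85, 191, 226]
  VbrIV GACGGCCT/1: at [15, 77, 91, 131, 150, 158] ⇒ [16, 78, 92, 132, 151, 159]
  PtaIX CTTTCACT/2: at [2, 198] ⇒ [4, 200]
  KluV AGGAA/2: at [109, 115, 208] ⇒ [111, 117, 210]
  WciIV CTCCTGC/6: at [32, 40, 64, 99, 170] ⇒ [38, 46, 70, 105, 176]

All cut coordinates (distinct, sorted): [4, 16, 26, 38, 46, 51, 56, 70, 71, 78, 85, 92, 105, 111, 117, 132, 151, 159, 176, 191, 200, 210, 226]

Fragments:
  4→16: 12 bp
  16→26: 10 bp
  26→38: 12 bp
  38→46: 8 bp
  46→51: 5 bp
  51→56: 5 bp
  56→70: 14 bp
  70→71: 1 bp
  71→78: 7 bp
  78→85: 7 bp
  85→92: 7 bp
  92→105: 13 bp
  105→111: 6 bp
  111→117: 6 bp
  117→132: 15 bp
  132→151: 19 bp
  151→159: 8 bp
  159→176: 17 bp
  176→191: 15 bp
  191→200: 9 bp
  200→210: 10 bp
  210→226: 16 bp
  226→4 (wrap): 229-226+4 = 7 bp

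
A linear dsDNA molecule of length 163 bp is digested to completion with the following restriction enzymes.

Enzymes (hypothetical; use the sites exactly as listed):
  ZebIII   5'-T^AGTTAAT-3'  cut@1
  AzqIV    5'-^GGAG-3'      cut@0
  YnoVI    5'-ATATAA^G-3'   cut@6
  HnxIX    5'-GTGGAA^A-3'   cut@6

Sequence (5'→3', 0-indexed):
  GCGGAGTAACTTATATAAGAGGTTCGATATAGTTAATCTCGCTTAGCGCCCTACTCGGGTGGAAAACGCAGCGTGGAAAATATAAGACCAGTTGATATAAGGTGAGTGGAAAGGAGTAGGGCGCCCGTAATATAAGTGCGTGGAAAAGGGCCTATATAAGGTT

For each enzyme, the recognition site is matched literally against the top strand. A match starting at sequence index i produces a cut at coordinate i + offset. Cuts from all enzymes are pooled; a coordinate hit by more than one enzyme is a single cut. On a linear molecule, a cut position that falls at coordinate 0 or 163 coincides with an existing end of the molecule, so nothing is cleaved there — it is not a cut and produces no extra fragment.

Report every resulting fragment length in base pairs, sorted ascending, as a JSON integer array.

[1,2,4,7,10,11,12,14,14,15,16,23,34]

Site scan:
  ZebIII (TAGTTAAT, off=1): starts [29] → cuts [30]
  AzqIV (GGAG, off=0): starts [2, 112] → cuts [2, 112]
  YnoVI (ATATAAG, off=6): starts [12, 79, 94, 129, 153] → cuts [18, 85, 100, 135, 159]
  HnxIX (GTGGAAA, off=6): starts [58, 72, 105, 139] → cuts [64, 78, 111, 145]

Pooled cuts: [2, 18, 30, 64, 78, 85, 100, 111, 112, 135, 145, 159]

Fragment lengths:
  [0,2): 2 bp
  [2,18): 16 bp
  [18,30): 12 bp
  [30,64): 34 bp
  [64,78): 14 bp
  [78,85): 7 bp
  [85,100): 15 bp
  [100,111): 11 bp
  [111,112): 1 bp
  [112,135): 23 bp
  [135,145): 10 bp
  [145,159): 14 bp
  [159,163): 4 bp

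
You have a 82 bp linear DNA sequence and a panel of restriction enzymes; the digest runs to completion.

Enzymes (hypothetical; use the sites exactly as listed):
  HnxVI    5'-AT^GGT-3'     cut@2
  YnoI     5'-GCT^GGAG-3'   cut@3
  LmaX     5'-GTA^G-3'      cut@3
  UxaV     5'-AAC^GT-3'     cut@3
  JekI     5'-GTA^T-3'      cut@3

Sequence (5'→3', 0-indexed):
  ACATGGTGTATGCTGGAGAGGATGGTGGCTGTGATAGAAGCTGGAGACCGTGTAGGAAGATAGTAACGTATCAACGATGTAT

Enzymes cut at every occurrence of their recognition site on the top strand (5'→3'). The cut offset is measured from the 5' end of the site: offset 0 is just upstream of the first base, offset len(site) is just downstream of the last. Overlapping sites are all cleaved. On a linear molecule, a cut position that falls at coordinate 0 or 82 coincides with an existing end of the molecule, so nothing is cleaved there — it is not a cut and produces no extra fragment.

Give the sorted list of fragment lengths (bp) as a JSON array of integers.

[1,3,4,4,6,9,11,12,13,19]

Per-enzyme occurrences:
  HnxVI (ATGGT, off=2): starts [2, 21] → cuts [4, 23]
  YnoI (GCTGGAG, off=3): starts [11, 39] → cuts [14, 42]
  LmaX (GTAG, off=3): starts [51] → cuts [54]
  UxaV (AACGT, off=3): starts [64] → cuts [67]
  JekI (GTAT, off=3): starts [7, 67, 78] → cuts [10, 70, 81]

All cut coordinates (distinct, sorted): [4, 10, 14, 23, 42, 54, 67, 70, 81]

Fragment lengths:
  [0,4): 4 bp
  [4,10): 6 bp
  [10,14): 4 bp
  [14,23): 9 bp
  [23,42): 19 bp
  [42,54): 12 bp
  [54,67): 13 bp
  [67,70): 3 bp
  [70,81): 11 bp
  [81,82): 1 bp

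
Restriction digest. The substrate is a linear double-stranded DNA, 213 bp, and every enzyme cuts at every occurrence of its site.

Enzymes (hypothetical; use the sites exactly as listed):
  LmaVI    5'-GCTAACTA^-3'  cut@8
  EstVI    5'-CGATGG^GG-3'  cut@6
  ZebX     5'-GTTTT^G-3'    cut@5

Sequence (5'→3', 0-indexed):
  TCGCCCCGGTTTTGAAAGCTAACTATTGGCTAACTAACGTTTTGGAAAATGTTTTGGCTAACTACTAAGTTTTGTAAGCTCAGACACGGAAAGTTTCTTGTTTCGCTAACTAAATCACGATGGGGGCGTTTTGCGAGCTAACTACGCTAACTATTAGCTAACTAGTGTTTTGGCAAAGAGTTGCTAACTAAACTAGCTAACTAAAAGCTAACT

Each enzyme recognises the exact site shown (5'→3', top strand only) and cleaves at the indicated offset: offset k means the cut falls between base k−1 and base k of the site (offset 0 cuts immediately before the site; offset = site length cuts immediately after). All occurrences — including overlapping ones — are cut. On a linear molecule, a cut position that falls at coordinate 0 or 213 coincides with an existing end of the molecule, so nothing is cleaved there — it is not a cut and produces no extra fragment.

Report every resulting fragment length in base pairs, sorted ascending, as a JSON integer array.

[7,7,9,9,9,9,10,11,11,11,12,12,12,13,13,19,39]

Scan for sites:
  LmaVI GCTAACTA/8: at [17, 28, 56, 104, 136, 145, 156, 182, 195] ⇒ [25, 36, 64, 112, 144, 153, 164, 190, 203]
  EstVI CGATGGGG/6: at [117] ⇒ [123]
  ZebX GTTTTG/5: at [8, 38, 50, 68, 127, 166] ⇒ [13, 43, 55, 73, 132, 171]

All cut coordinates (distinct, sorted): [13, 25, 36, 43, 55, 64, 73, 112, 123, 132, 144, 153, 164, 171, 190, 203]

Fragments:
  [0,13): 13 bp
  [13,25): 12 bp
  [25,36): 11 bp
  [36,43): 7 bp
  [43,55): 12 bp
  [55,64): 9 bp
  [64,73): 9 bp
  [73,112): 39 bp
  [112,123): 11 bp
  [123,132): 9 bp
  [132,144): 12 bp
  [144,153): 9 bp
  [153,164): 11 bp
  [164,171): 7 bp
  [171,190): 19 bp
  [190,203): 13 bp
  [203,213): 10 bp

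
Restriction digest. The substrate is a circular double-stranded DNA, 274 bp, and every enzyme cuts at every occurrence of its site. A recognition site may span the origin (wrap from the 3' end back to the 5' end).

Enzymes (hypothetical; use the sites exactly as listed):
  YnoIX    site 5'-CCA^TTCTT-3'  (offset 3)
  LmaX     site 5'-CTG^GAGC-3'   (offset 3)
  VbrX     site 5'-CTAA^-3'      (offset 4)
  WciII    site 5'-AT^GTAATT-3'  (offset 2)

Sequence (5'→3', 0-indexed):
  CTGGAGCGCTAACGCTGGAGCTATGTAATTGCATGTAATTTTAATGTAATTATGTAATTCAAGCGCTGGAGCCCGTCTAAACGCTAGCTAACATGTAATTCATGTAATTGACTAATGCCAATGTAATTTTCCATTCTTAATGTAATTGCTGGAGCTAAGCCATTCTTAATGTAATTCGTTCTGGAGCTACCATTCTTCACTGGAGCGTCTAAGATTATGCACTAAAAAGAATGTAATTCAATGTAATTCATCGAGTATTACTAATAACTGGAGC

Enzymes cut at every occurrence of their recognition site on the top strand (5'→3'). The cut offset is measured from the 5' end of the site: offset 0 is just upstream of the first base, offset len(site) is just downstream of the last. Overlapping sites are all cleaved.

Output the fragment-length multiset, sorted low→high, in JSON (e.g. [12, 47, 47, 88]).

[3,4,5,6,7,7,7,7,7,8,8,8,9,9,9,10,10,10,10,10,11,11,11,12,12,13,13,15,22]

Scan for sites:
  YnoIX (CCATTCTT, off=3): starts [130, 159, 189] → cuts [133, 162, 192]
  LmaX (CTGGAGC, off=3): starts [0, 14, 65, 148, 180, 199, 267] → cuts [3, 17, 68, 151, 183, 202, 270]
  VbrX (CTAA, off=4): starts [8, 76, 87, 111, 154, 208, 221, 260] → cuts [12, 80, 91, 115, 158, 212, 225, 264]
  WciII (ATGTAATT, off=2): starts [22, 32, 43, 51, 92, 101, 120, 139, 168, 230, 240] → cuts [24, 34, 45, 53, 94, 103, 122, 141, 170, 232, 242]

All cut coordinates (distinct, sorted): [3, 12, 17, 24, 34, 45, 53, 68, 80, 91, 94, 103, 115, 122, 133, 141, 151, 158, 162, 170, 183, 192, 202, 212, 225, 232, 242, 264, 270]

Fragments:
  3→12: 9 bp
  12→17: 5 bp
  17→24: 7 bp
  24→34: 10 bp
  34→45: 11 bp
  45→53: 8 bp
  53→68: 15 bp
  68→80: 12 bp
  80→91: 11 bp
  91→94: 3 bp
  94→103: 9 bp
  103→115: 12 bp
  115→122: 7 bp
  122→133: 11 bp
  133→141: 8 bp
  141→151: 10 bp
  151→158: 7 bp
  158→162: 4 bp
  162→170: 8 bp
  170→183: 13 bp
  183→192: 9 bp
  192→202: 10 bp
  202→212: 10 bp
  212→225: 13 bp
  225→232: 7 bp
  232→242: 10 bp
  242→264: 22 bp
  264→270: 6 bp
  270→3 (wrap): 274-270+3 = 7 bp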